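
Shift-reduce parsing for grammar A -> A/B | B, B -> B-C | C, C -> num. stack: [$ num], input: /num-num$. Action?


'num' on top is the handle for C -> num
Action: reduce (C -> num)


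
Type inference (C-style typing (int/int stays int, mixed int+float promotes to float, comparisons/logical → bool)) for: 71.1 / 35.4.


Operand types: float / float
Rule: mixed int/float promotes to float; int/int stays int
Result type: float


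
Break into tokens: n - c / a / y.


Scan left to right, longest-match per lexeme
Tokens: ID(n), OP(-), ID(c), OP(/), ID(a), OP(/), ID(y)


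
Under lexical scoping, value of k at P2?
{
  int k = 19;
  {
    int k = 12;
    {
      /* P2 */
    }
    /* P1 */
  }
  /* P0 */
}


P2's block does not declare k; resolves to the enclosing declaration at depth 1
k = 12


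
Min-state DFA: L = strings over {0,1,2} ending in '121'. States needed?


Track the longest suffix of input matching a prefix of '121': 4 classes (prefixes of length 0..3)
Minimal DFA: 4 states


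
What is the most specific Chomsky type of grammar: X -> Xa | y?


Left-linear: every RHS is a terminal or one nonterminal followed by a terminal
Classification: Type 3 (Regular)


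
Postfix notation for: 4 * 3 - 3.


Left to right (same or higher precedence on left)
Postfix: 4 3 * 3 -


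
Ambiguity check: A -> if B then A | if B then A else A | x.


dangling else: 'if B then if B then x else x' parses two ways
Ambiguous


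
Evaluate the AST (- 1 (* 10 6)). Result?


Evaluate inner: (* 10 6) = 60
Evaluate root: (- 1 60) = -59
Result: -59


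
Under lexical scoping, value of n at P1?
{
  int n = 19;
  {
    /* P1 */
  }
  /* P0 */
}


P1's block does not declare n; resolves to the enclosing declaration at depth 0
n = 19


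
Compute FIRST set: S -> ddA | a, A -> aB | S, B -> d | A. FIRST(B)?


Per alternative of B: FIRST(d) = {d}; FIRST(A) = {a, d}
FIRST(B) = {a, d}


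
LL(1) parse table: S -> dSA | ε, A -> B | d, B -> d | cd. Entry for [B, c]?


For [B, c]: 'c' ∈ FIRST(cd)
Entry: B -> cd


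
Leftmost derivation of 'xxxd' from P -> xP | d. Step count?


Derivation: P => xP => xxP => xxxP => xxxd
Steps: 4


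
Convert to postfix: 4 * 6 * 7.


Left to right (same or higher precedence on left)
Postfix: 4 6 * 7 *


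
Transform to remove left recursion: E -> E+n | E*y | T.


Left-recursive alternatives: E+n, E*y; non-recursive: T
Introduce E': E -> TE', E' -> +nE' | *yE' | ε


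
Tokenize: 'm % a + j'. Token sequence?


Scan left to right, longest-match per lexeme
Tokens: ID(m), OP(%), ID(a), OP(+), ID(j)


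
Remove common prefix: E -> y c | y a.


Common prefix: 'y'
Factored: E -> y E', E' -> c | a


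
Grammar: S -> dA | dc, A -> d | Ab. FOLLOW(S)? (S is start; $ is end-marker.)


$ ∈ FOLLOW(S). For each A -> αBβ: add FIRST(β)\{ε} to FOLLOW(B); if β nullable, add FOLLOW(A).
FOLLOW(S) = {$}


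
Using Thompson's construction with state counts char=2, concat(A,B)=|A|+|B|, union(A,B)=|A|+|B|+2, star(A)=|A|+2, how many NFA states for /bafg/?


Syntax tree has 4 char leaf(s), 0 union(s), 0 star(s)
chars contribute 4×2 = 8; each union adds +2; each star adds +2
Total: 8 + 0 + 0 = 8 states


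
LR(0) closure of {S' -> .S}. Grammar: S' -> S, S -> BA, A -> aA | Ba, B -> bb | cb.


Start: S' -> .S
For each item with dot before a nonterminal B, add B -> .γ for every B-production
Closure: [S' -> .S, S -> .BA, B -> .bb, B -> .cb]


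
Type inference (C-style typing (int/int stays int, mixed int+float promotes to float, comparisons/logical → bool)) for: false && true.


Operand types: bool && bool
Rule: logical operators take bool operands and yield bool
Result type: bool


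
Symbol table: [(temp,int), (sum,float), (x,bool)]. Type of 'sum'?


Lookup 'sum' → type float


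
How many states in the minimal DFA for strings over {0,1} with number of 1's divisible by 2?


Track (count of 1) mod 2: states 0..1, accept at 0
Minimal DFA: 2 states


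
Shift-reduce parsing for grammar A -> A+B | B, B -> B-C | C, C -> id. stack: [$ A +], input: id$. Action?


no handle ('A+' is not any RHS); shift 'id'
Action: shift


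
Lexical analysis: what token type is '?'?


Pattern: operator symbol
Type: OPERATOR


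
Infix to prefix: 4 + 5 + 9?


left-to-right (same/higher precedence on left): tree is (+ (+ 4 5) 9)
Prefix: + + 4 5 9


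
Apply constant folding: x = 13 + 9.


13 + 9 = 22 at compile time
Optimized: x = 22


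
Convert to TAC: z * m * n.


Break into single-operator statements:
t1 = z * m
t2 = t1 * n


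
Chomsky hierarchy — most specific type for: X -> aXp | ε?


Single nonterminal LHS, but a^n p^n is not regular
Classification: Type 2 (Context-Free)


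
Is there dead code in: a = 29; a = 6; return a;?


first assignment to a is overwritten before any read
Dead: 'a = 29'


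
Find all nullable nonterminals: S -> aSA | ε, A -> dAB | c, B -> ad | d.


A nonterminal is nullable iff some alternative derives ε (directly, or every symbol in it is nullable)
Nullable: {S}


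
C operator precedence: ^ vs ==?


'==' is equality (level 6); '^' is bitwise XOR (level 4)
Higher level binds tighter
'==' has higher precedence than '^'


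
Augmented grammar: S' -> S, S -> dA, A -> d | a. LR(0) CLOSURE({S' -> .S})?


Start: S' -> .S
For each item with dot before a nonterminal B, add B -> .γ for every B-production
Closure: [S' -> .S, S -> .dA]


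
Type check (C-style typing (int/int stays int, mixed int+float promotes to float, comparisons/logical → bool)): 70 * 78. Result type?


Operand types: int * int
Rule: mixed int/float promotes to float; int/int stays int
Result type: int


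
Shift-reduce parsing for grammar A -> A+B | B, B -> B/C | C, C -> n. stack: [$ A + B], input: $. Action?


handle 'A+B' on top; lookahead ∈ FOLLOW(A) = {+, $}
Action: reduce (A -> A+B)


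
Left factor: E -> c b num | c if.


Common prefix: 'c'
Factored: E -> c E', E' -> b num | if


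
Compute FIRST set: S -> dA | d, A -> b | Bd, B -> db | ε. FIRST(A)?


Per alternative of A: FIRST(b) = {b}; FIRST(Bd) = {d}
FIRST(A) = {b, d}


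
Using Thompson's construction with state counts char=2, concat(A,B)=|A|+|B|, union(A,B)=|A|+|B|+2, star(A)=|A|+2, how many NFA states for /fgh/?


Syntax tree has 3 char leaf(s), 0 union(s), 0 star(s)
chars contribute 3×2 = 6; each union adds +2; each star adds +2
Total: 6 + 0 + 0 = 6 states


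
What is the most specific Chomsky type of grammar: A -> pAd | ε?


Single nonterminal LHS, but p^n d^n is not regular
Classification: Type 2 (Context-Free)


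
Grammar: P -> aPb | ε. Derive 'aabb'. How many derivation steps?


Derivation: P => aPb => aaPbb => aabb
Steps: 3


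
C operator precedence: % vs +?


'%' is multiplicative (level 10); '+' is additive (level 9)
Higher level binds tighter
'%' has higher precedence than '+'


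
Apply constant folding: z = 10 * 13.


10 * 13 = 130 at compile time
Optimized: z = 130


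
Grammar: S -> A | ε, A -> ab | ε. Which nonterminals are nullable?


A nonterminal is nullable iff some alternative derives ε (directly, or every symbol in it is nullable)
Nullable: {A, S}


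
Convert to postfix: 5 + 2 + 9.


Left to right (same or higher precedence on left)
Postfix: 5 2 + 9 +


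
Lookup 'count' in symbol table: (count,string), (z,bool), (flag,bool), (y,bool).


Lookup 'count' → type string


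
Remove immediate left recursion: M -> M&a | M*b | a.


Left-recursive alternatives: M&a, M*b; non-recursive: a
Introduce M': M -> aM', M' -> &aM' | *bM' | ε


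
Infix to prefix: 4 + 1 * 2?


'*' binds tighter: tree is (+ 4 (* 1 2))
Prefix: + 4 * 1 2


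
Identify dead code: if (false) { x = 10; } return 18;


condition is constant false, so the whole block is unreachable
Dead: 'if (false) { x = 10; }'


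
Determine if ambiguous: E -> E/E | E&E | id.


'id/id&id' has two parse trees (no precedence encoded between / and &)
Ambiguous


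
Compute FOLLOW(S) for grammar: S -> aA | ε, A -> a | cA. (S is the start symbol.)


$ ∈ FOLLOW(S). For each A -> αBβ: add FIRST(β)\{ε} to FOLLOW(B); if β nullable, add FOLLOW(A).
FOLLOW(S) = {$}


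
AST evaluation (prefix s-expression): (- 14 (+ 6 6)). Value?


Evaluate inner: (+ 6 6) = 12
Evaluate root: (- 14 12) = 2
Result: 2


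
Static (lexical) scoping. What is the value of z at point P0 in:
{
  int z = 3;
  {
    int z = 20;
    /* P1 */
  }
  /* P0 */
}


z declared in the same block as P0
z = 3


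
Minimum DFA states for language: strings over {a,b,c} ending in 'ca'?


Track the longest suffix of input matching a prefix of 'ca': 3 classes (prefixes of length 0..2)
Minimal DFA: 3 states


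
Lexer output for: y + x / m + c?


Scan left to right, longest-match per lexeme
Tokens: ID(y), OP(+), ID(x), OP(/), ID(m), OP(+), ID(c)


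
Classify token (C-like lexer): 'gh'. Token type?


Pattern: letter/underscore followed by alphanumerics, not a keyword
Type: IDENTIFIER


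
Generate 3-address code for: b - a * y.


Break into single-operator statements:
t1 = a * y
t2 = b - t1


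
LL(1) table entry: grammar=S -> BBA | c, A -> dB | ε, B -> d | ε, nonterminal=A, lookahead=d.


For [A, d]: 'd' ∈ FIRST(dB)
Entry: A -> dB


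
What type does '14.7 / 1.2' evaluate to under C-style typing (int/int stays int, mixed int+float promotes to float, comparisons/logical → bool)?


Operand types: float / float
Rule: mixed int/float promotes to float; int/int stays int
Result type: float


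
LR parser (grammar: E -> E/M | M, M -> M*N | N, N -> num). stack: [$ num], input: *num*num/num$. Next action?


'num' on top is the handle for N -> num
Action: reduce (N -> num)


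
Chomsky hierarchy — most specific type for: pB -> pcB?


LHS has context (more than one symbol) and |LHS| ≤ |RHS|
Classification: Type 1 (Context-Sensitive)


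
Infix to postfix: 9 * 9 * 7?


Left to right (same or higher precedence on left)
Postfix: 9 9 * 7 *


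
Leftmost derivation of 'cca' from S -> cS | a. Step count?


Derivation: S => cS => ccS => cca
Steps: 3


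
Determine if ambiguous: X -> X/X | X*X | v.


'v/v*v' has two parse trees (no precedence encoded between / and *)
Ambiguous


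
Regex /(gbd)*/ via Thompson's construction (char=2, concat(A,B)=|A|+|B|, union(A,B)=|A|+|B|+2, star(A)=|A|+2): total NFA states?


Syntax tree has 3 char leaf(s), 0 union(s), 1 star(s)
chars contribute 3×2 = 6; each union adds +2; each star adds +2
Total: 6 + 0 + 2 = 8 states


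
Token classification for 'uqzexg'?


Pattern: letter/underscore followed by alphanumerics, not a keyword
Type: IDENTIFIER


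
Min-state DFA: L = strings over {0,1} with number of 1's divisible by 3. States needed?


Track (count of 1) mod 3: states 0..2, accept at 0
Minimal DFA: 3 states


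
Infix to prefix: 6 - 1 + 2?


left-to-right (same/higher precedence on left): tree is (+ (- 6 1) 2)
Prefix: + - 6 1 2


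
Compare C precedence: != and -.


'-' is additive (level 9); '!=' is equality (level 6)
Higher level binds tighter
'-' has higher precedence than '!='


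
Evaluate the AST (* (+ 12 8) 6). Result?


Evaluate inner: (+ 12 8) = 20
Evaluate root: (* 20 6) = 120
Result: 120


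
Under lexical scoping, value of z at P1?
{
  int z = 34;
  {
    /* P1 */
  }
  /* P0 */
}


P1's block does not declare z; resolves to the enclosing declaration at depth 0
z = 34


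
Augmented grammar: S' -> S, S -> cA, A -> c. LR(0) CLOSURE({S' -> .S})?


Start: S' -> .S
For each item with dot before a nonterminal B, add B -> .γ for every B-production
Closure: [S' -> .S, S -> .cA]


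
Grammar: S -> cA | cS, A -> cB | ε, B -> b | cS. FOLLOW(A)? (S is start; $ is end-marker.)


$ ∈ FOLLOW(S). For each A -> αBβ: add FIRST(β)\{ε} to FOLLOW(B); if β nullable, add FOLLOW(A).
FOLLOW(A) = {$}


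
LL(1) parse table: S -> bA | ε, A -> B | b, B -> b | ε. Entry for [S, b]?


For [S, b]: 'b' ∈ FIRST(bA)
Entry: S -> bA


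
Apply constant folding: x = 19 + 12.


19 + 12 = 31 at compile time
Optimized: x = 31


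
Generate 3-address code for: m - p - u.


Break into single-operator statements:
t1 = m - p
t2 = t1 - u


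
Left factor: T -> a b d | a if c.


Common prefix: 'a'
Factored: T -> a T', T' -> b d | if c


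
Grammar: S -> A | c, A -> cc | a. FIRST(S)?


Per alternative of S: FIRST(A) = {a, c}; FIRST(c) = {c}
FIRST(S) = {a, c}


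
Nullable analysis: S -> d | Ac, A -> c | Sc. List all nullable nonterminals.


A nonterminal is nullable iff some alternative derives ε (directly, or every symbol in it is nullable)
Nullable: {}


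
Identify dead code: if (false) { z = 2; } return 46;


condition is constant false, so the whole block is unreachable
Dead: 'if (false) { z = 2; }'


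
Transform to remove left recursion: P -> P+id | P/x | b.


Left-recursive alternatives: P+id, P/x; non-recursive: b
Introduce P': P -> bP', P' -> +idP' | /xP' | ε


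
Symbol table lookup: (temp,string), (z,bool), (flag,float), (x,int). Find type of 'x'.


Lookup 'x' → type int


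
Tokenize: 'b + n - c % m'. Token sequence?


Scan left to right, longest-match per lexeme
Tokens: ID(b), OP(+), ID(n), OP(-), ID(c), OP(%), ID(m)


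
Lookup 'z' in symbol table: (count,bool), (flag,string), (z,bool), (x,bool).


Lookup 'z' → type bool


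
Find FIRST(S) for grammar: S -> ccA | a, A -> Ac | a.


Per alternative of S: FIRST(ccA) = {c}; FIRST(a) = {a}
FIRST(S) = {a, c}


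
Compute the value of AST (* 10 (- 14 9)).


Evaluate inner: (- 14 9) = 5
Evaluate root: (* 10 5) = 50
Result: 50


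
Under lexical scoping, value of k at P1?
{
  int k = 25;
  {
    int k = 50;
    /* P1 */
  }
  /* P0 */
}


k declared in the same block as P1
k = 50


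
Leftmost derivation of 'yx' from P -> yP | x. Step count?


Derivation: P => yP => yx
Steps: 2


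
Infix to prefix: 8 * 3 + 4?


left-to-right (same/higher precedence on left): tree is (+ (* 8 3) 4)
Prefix: + * 8 3 4


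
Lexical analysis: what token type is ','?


Pattern: delimiter/punctuation
Type: PUNCTUATION


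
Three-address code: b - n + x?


Break into single-operator statements:
t1 = b - n
t2 = t1 + x


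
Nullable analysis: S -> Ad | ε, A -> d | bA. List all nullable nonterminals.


A nonterminal is nullable iff some alternative derives ε (directly, or every symbol in it is nullable)
Nullable: {S}


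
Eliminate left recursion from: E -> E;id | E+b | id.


Left-recursive alternatives: E;id, E+b; non-recursive: id
Introduce E': E -> idE', E' -> ;idE' | +bE' | ε


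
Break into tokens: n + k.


Scan left to right, longest-match per lexeme
Tokens: ID(n), OP(+), ID(k)


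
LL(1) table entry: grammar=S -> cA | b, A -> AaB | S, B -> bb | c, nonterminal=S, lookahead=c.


For [S, c]: 'c' ∈ FIRST(cA)
Entry: S -> cA


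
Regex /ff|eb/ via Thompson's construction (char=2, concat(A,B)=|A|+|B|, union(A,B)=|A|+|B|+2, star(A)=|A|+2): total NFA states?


Syntax tree has 4 char leaf(s), 1 union(s), 0 star(s)
chars contribute 4×2 = 8; each union adds +2; each star adds +2
Total: 8 + 2 + 0 = 10 states


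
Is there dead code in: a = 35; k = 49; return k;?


a is assigned but never read
Dead: 'a = 35'


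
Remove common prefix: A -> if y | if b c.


Common prefix: 'if'
Factored: A -> if A', A' -> y | b c


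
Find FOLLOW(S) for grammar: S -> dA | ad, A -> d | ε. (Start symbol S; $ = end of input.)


$ ∈ FOLLOW(S). For each A -> αBβ: add FIRST(β)\{ε} to FOLLOW(B); if β nullable, add FOLLOW(A).
FOLLOW(S) = {$}


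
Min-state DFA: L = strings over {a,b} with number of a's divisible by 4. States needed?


Track (count of a) mod 4: states 0..3, accept at 0
Minimal DFA: 4 states


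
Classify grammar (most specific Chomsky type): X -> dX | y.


Right-linear: every RHS is a terminal or a terminal followed by one nonterminal
Classification: Type 3 (Regular)


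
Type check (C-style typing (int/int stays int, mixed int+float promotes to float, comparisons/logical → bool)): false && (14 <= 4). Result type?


Operand types: bool && bool
Rule: logical operators take bool operands and yield bool
Result type: bool


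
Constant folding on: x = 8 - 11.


8 - 11 = -3 at compile time
Optimized: x = -3


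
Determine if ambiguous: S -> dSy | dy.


balanced d^n…y^n: each string has a unique parse
Unambiguous


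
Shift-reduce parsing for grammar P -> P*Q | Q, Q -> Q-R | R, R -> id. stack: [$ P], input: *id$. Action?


shift '*' to continue P -> P*Q
Action: shift


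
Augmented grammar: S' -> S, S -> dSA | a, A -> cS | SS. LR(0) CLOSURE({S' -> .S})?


Start: S' -> .S
For each item with dot before a nonterminal B, add B -> .γ for every B-production
Closure: [S' -> .S, S -> .dSA, S -> .a]


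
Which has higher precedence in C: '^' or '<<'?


'<<' is shift (level 8); '^' is bitwise XOR (level 4)
Higher level binds tighter
'<<' has higher precedence than '^'


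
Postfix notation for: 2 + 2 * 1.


* has higher precedence, evaluate 2*1 first
Postfix: 2 2 1 * +


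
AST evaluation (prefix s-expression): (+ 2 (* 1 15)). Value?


Evaluate inner: (* 1 15) = 15
Evaluate root: (+ 2 15) = 17
Result: 17


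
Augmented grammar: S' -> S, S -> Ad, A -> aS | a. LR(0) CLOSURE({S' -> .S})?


Start: S' -> .S
For each item with dot before a nonterminal B, add B -> .γ for every B-production
Closure: [S' -> .S, S -> .Ad, A -> .aS, A -> .a]


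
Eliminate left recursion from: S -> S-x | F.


Left-recursive alternatives: S-x; non-recursive: F
Introduce S': S -> FS', S' -> -xS' | ε


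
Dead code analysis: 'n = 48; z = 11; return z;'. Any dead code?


n is assigned but never read
Dead: 'n = 48'


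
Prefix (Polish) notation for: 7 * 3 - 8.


left-to-right (same/higher precedence on left): tree is (- (* 7 3) 8)
Prefix: - * 7 3 8


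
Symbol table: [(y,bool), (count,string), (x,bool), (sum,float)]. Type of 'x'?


Lookup 'x' → type bool


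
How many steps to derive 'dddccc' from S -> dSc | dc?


Derivation: S => dSc => ddScc => dddccc
Steps: 3


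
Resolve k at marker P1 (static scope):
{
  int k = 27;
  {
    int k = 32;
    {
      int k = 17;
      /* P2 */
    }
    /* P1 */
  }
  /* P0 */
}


k declared in the same block as P1
k = 32


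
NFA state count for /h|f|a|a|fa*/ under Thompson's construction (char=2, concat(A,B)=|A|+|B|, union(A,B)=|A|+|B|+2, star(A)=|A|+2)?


Syntax tree has 6 char leaf(s), 4 union(s), 1 star(s)
chars contribute 6×2 = 12; each union adds +2; each star adds +2
Total: 12 + 8 + 2 = 22 states


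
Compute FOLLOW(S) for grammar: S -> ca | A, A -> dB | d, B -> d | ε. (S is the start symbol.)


$ ∈ FOLLOW(S). For each A -> αBβ: add FIRST(β)\{ε} to FOLLOW(B); if β nullable, add FOLLOW(A).
FOLLOW(S) = {$}


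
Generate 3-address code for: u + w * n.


Break into single-operator statements:
t1 = w * n
t2 = u + t1


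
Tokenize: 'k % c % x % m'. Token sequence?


Scan left to right, longest-match per lexeme
Tokens: ID(k), OP(%), ID(c), OP(%), ID(x), OP(%), ID(m)


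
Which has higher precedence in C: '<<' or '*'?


'*' is multiplicative (level 10); '<<' is shift (level 8)
Higher level binds tighter
'*' has higher precedence than '<<'


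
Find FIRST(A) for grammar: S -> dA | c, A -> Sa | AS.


Per alternative of A: FIRST(Sa) = {c, d}; FIRST(AS) = {c, d}
FIRST(A) = {c, d}


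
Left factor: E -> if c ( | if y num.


Common prefix: 'if'
Factored: E -> if E', E' -> c ( | y num


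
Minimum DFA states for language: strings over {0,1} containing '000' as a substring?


KMP-style automaton: 3 progress states + 1 absorbing accept = 4
Minimal DFA: 4 states


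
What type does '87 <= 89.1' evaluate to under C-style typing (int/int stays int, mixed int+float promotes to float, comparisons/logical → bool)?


Operand types: int <= float
Rule: comparison yields bool
Result type: bool


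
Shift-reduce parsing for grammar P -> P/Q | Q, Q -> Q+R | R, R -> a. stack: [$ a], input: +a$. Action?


'a' on top is the handle for R -> a
Action: reduce (R -> a)


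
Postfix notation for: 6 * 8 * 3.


Left to right (same or higher precedence on left)
Postfix: 6 8 * 3 *


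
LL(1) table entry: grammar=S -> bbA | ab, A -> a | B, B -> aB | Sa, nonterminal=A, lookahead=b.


For [A, b]: 'b' ∈ FIRST(B)
Entry: A -> B


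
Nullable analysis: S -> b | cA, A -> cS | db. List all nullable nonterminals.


A nonterminal is nullable iff some alternative derives ε (directly, or every symbol in it is nullable)
Nullable: {}


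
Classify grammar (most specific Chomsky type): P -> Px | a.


Left-linear: every RHS is a terminal or one nonterminal followed by a terminal
Classification: Type 3 (Regular)


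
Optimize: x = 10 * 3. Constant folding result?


10 * 3 = 30 at compile time
Optimized: x = 30


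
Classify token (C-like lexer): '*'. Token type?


Pattern: operator symbol
Type: OPERATOR


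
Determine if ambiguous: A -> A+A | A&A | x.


'x+x&x' has two parse trees (no precedence encoded between + and &)
Ambiguous


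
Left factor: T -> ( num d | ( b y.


Common prefix: '('
Factored: T -> ( T', T' -> num d | b y


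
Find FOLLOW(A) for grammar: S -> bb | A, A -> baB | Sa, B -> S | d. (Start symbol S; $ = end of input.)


$ ∈ FOLLOW(S). For each A -> αBβ: add FIRST(β)\{ε} to FOLLOW(B); if β nullable, add FOLLOW(A).
FOLLOW(A) = {$, a}


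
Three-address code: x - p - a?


Break into single-operator statements:
t1 = x - p
t2 = t1 - a


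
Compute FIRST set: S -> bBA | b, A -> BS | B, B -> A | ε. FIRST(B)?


Per alternative of B: FIRST(A) = {b, ε}; FIRST(ε) = {ε}
FIRST(B) = {b, ε}


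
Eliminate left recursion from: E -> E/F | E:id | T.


Left-recursive alternatives: E/F, E:id; non-recursive: T
Introduce E': E -> TE', E' -> /FE' | :idE' | ε


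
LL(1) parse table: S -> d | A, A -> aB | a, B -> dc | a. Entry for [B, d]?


For [B, d]: 'd' ∈ FIRST(dc)
Entry: B -> dc


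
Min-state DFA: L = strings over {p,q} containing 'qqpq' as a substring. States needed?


KMP-style automaton: 4 progress states + 1 absorbing accept = 5
Minimal DFA: 5 states


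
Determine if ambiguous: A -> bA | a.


right-linear, alternatives start with distinct terminals 'b' vs 'a': unique leftmost derivation
Unambiguous


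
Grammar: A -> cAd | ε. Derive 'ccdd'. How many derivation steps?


Derivation: A => cAd => ccAdd => ccdd
Steps: 3


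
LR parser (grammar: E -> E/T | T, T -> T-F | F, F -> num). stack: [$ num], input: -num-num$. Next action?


'num' on top is the handle for F -> num
Action: reduce (F -> num)


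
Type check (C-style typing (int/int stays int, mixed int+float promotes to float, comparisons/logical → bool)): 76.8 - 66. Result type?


Operand types: float - int
Rule: mixed int/float promotes to float; int/int stays int
Result type: float


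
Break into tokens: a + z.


Scan left to right, longest-match per lexeme
Tokens: ID(a), OP(+), ID(z)


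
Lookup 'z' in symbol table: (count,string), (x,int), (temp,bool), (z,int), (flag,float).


Lookup 'z' → type int


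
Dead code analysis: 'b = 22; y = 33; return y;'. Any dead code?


b is assigned but never read
Dead: 'b = 22'


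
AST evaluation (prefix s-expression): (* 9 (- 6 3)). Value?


Evaluate inner: (- 6 3) = 3
Evaluate root: (* 9 3) = 27
Result: 27


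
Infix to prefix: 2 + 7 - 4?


left-to-right (same/higher precedence on left): tree is (- (+ 2 7) 4)
Prefix: - + 2 7 4


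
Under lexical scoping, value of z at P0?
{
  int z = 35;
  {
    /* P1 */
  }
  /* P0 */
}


z declared in the same block as P0
z = 35


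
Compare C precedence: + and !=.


'+' is additive (level 9); '!=' is equality (level 6)
Higher level binds tighter
'+' has higher precedence than '!='


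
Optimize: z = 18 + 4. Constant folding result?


18 + 4 = 22 at compile time
Optimized: z = 22


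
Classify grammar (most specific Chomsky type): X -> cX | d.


Right-linear: every RHS is a terminal or a terminal followed by one nonterminal
Classification: Type 3 (Regular)


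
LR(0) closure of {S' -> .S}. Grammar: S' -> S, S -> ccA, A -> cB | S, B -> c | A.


Start: S' -> .S
For each item with dot before a nonterminal B, add B -> .γ for every B-production
Closure: [S' -> .S, S -> .ccA]


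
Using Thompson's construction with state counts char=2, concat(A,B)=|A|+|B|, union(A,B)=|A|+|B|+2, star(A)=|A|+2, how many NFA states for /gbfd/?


Syntax tree has 4 char leaf(s), 0 union(s), 0 star(s)
chars contribute 4×2 = 8; each union adds +2; each star adds +2
Total: 8 + 0 + 0 = 8 states


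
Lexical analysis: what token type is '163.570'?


Pattern: digits with a decimal point
Type: FLOAT_LITERAL


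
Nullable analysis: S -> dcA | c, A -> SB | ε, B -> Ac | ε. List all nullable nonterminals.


A nonterminal is nullable iff some alternative derives ε (directly, or every symbol in it is nullable)
Nullable: {A, B}


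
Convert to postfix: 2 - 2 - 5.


Left to right (same or higher precedence on left)
Postfix: 2 2 - 5 -


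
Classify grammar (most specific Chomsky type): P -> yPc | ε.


Single nonterminal LHS, but y^n c^n is not regular
Classification: Type 2 (Context-Free)


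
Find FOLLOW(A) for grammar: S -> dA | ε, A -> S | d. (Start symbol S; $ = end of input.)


$ ∈ FOLLOW(S). For each A -> αBβ: add FIRST(β)\{ε} to FOLLOW(B); if β nullable, add FOLLOW(A).
FOLLOW(A) = {$}


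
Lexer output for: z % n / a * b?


Scan left to right, longest-match per lexeme
Tokens: ID(z), OP(%), ID(n), OP(/), ID(a), OP(*), ID(b)


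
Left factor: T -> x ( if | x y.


Common prefix: 'x'
Factored: T -> x T', T' -> ( if | y


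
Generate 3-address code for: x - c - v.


Break into single-operator statements:
t1 = x - c
t2 = t1 - v


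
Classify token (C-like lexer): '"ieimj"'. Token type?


Pattern: double-quoted sequence
Type: STRING_LITERAL


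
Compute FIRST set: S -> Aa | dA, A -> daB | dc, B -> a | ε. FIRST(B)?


Per alternative of B: FIRST(a) = {a}; FIRST(ε) = {ε}
FIRST(B) = {a, ε}


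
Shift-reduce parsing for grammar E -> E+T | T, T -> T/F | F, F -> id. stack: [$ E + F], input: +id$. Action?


'F' (not preceded by T/) is the handle for T -> F
Action: reduce (T -> F)


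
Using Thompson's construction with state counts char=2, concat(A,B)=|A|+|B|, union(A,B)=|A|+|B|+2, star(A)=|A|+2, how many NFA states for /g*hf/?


Syntax tree has 3 char leaf(s), 0 union(s), 1 star(s)
chars contribute 3×2 = 6; each union adds +2; each star adds +2
Total: 6 + 0 + 2 = 8 states


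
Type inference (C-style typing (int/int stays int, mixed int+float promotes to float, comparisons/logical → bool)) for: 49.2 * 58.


Operand types: float * int
Rule: mixed int/float promotes to float; int/int stays int
Result type: float


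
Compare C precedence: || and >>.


'>>' is shift (level 8); '||' is logical OR (level 1)
Higher level binds tighter
'>>' has higher precedence than '||'


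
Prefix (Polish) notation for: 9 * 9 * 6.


left-to-right (same/higher precedence on left): tree is (* (* 9 9) 6)
Prefix: * * 9 9 6


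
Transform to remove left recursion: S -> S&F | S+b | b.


Left-recursive alternatives: S&F, S+b; non-recursive: b
Introduce S': S -> bS', S' -> &FS' | +bS' | ε


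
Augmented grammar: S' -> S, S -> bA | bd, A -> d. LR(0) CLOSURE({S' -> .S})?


Start: S' -> .S
For each item with dot before a nonterminal B, add B -> .γ for every B-production
Closure: [S' -> .S, S -> .bA, S -> .bd]


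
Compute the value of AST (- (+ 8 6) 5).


Evaluate inner: (+ 8 6) = 14
Evaluate root: (- 14 5) = 9
Result: 9


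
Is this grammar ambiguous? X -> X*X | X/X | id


'id*id/id' has two parse trees (no precedence encoded between * and /)
Ambiguous


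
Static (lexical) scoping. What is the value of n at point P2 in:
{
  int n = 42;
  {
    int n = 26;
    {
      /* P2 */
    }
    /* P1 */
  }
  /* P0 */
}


P2's block does not declare n; resolves to the enclosing declaration at depth 1
n = 26


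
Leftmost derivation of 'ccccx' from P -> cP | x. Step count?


Derivation: P => cP => ccP => cccP => ccccP => ccccx
Steps: 5


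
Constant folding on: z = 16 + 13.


16 + 13 = 29 at compile time
Optimized: z = 29


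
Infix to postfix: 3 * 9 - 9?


Left to right (same or higher precedence on left)
Postfix: 3 9 * 9 -


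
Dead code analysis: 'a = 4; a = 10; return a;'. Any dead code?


first assignment to a is overwritten before any read
Dead: 'a = 4'


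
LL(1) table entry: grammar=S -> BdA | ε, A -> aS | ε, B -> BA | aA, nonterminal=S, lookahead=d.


For [S, d]: ε is nullable and 'd' ∈ FOLLOW(S)
Entry: S -> ε


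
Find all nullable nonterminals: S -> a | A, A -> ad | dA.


A nonterminal is nullable iff some alternative derives ε (directly, or every symbol in it is nullable)
Nullable: {}


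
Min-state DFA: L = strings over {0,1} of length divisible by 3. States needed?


Track length mod 3: states 0..2, accept at 0
Minimal DFA: 3 states


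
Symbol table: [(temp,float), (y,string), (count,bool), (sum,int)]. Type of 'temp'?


Lookup 'temp' → type float


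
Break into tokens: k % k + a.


Scan left to right, longest-match per lexeme
Tokens: ID(k), OP(%), ID(k), OP(+), ID(a)


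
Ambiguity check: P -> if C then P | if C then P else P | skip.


dangling else: 'if C then if C then skip else skip' parses two ways
Ambiguous


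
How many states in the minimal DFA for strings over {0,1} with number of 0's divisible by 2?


Track (count of 0) mod 2: states 0..1, accept at 0
Minimal DFA: 2 states


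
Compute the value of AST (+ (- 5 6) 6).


Evaluate inner: (- 5 6) = -1
Evaluate root: (+ -1 6) = 5
Result: 5


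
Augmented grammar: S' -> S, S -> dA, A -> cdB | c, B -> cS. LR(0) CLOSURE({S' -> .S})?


Start: S' -> .S
For each item with dot before a nonterminal B, add B -> .γ for every B-production
Closure: [S' -> .S, S -> .dA]


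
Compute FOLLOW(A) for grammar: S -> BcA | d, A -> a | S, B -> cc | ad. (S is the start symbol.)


$ ∈ FOLLOW(S). For each A -> αBβ: add FIRST(β)\{ε} to FOLLOW(B); if β nullable, add FOLLOW(A).
FOLLOW(A) = {$}


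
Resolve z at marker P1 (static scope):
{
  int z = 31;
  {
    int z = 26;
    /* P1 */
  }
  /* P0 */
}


z declared in the same block as P1
z = 26


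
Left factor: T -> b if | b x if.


Common prefix: 'b'
Factored: T -> b T', T' -> if | x if


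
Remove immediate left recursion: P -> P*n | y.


Left-recursive alternatives: P*n; non-recursive: y
Introduce P': P -> yP', P' -> *nP' | ε


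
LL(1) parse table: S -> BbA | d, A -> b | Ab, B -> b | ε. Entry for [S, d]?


For [S, d]: 'd' ∈ FIRST(d)
Entry: S -> d


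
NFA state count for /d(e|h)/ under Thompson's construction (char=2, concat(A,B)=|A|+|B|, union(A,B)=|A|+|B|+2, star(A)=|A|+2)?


Syntax tree has 3 char leaf(s), 1 union(s), 0 star(s)
chars contribute 3×2 = 6; each union adds +2; each star adds +2
Total: 6 + 2 + 0 = 8 states


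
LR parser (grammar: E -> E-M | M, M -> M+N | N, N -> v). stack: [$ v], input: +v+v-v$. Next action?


'v' on top is the handle for N -> v
Action: reduce (N -> v)


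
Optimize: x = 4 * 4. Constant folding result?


4 * 4 = 16 at compile time
Optimized: x = 16


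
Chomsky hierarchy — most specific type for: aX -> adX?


LHS has context (more than one symbol) and |LHS| ≤ |RHS|
Classification: Type 1 (Context-Sensitive)


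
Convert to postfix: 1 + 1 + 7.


Left to right (same or higher precedence on left)
Postfix: 1 1 + 7 +


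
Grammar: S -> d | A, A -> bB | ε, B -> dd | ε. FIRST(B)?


Per alternative of B: FIRST(dd) = {d}; FIRST(ε) = {ε}
FIRST(B) = {d, ε}


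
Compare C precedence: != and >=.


'>=' is relational (level 7); '!=' is equality (level 6)
Higher level binds tighter
'>=' has higher precedence than '!='


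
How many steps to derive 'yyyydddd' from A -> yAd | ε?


Derivation: A => yAd => yyAdd => yyyAddd => yyyyAdddd => yyyydddd
Steps: 5


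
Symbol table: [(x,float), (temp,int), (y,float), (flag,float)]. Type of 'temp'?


Lookup 'temp' → type int


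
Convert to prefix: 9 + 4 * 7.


'*' binds tighter: tree is (+ 9 (* 4 7))
Prefix: + 9 * 4 7


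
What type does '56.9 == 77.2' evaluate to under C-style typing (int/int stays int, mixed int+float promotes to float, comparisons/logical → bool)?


Operand types: float == float
Rule: comparison yields bool
Result type: bool


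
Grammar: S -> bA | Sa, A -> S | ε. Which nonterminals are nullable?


A nonterminal is nullable iff some alternative derives ε (directly, or every symbol in it is nullable)
Nullable: {A}


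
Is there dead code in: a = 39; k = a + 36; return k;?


a is read by k's definition; k is returned
No dead code


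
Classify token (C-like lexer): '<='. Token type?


Pattern: operator symbol
Type: OPERATOR


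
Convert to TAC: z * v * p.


Break into single-operator statements:
t1 = z * v
t2 = t1 * p


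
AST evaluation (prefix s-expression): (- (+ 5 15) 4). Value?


Evaluate inner: (+ 5 15) = 20
Evaluate root: (- 20 4) = 16
Result: 16


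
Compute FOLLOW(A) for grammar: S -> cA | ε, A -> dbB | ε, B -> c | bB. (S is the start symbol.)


$ ∈ FOLLOW(S). For each A -> αBβ: add FIRST(β)\{ε} to FOLLOW(B); if β nullable, add FOLLOW(A).
FOLLOW(A) = {$}


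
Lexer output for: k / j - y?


Scan left to right, longest-match per lexeme
Tokens: ID(k), OP(/), ID(j), OP(-), ID(y)


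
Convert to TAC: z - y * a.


Break into single-operator statements:
t1 = y * a
t2 = z - t1


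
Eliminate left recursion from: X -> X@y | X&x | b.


Left-recursive alternatives: X@y, X&x; non-recursive: b
Introduce X': X -> bX', X' -> @yX' | &xX' | ε


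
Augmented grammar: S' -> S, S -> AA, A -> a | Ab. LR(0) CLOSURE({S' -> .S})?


Start: S' -> .S
For each item with dot before a nonterminal B, add B -> .γ for every B-production
Closure: [S' -> .S, S -> .AA, A -> .a, A -> .Ab]


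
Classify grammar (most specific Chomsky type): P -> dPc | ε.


Single nonterminal LHS, but d^n c^n is not regular
Classification: Type 2 (Context-Free)


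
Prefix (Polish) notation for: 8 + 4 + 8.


left-to-right (same/higher precedence on left): tree is (+ (+ 8 4) 8)
Prefix: + + 8 4 8


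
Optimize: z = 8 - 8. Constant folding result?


8 - 8 = 0 at compile time
Optimized: z = 0


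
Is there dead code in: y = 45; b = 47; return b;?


y is assigned but never read
Dead: 'y = 45'


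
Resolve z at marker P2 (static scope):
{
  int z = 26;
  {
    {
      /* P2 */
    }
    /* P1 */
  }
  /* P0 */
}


P2's block does not declare z; resolves to the enclosing declaration at depth 0
z = 26


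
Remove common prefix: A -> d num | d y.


Common prefix: 'd'
Factored: A -> d A', A' -> num | y


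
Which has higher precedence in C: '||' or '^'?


'^' is bitwise XOR (level 4); '||' is logical OR (level 1)
Higher level binds tighter
'^' has higher precedence than '||'


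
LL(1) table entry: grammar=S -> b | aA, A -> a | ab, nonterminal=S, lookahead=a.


For [S, a]: 'a' ∈ FIRST(aA)
Entry: S -> aA


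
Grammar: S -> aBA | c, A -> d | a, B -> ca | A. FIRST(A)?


Per alternative of A: FIRST(d) = {d}; FIRST(a) = {a}
FIRST(A) = {a, d}


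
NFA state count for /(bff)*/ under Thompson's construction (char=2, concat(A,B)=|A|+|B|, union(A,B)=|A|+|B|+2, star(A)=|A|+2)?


Syntax tree has 3 char leaf(s), 0 union(s), 1 star(s)
chars contribute 3×2 = 6; each union adds +2; each star adds +2
Total: 6 + 0 + 2 = 8 states


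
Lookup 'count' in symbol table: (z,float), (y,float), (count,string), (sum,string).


Lookup 'count' → type string


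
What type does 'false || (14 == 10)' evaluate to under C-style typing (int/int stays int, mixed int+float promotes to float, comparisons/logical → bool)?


Operand types: bool || bool
Rule: logical operators take bool operands and yield bool
Result type: bool


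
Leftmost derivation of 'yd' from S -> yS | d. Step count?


Derivation: S => yS => yd
Steps: 2


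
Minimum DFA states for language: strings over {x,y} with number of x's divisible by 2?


Track (count of x) mod 2: states 0..1, accept at 0
Minimal DFA: 2 states


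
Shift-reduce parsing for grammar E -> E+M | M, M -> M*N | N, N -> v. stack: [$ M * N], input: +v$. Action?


handle 'M*N' on top
Action: reduce (M -> M*N)


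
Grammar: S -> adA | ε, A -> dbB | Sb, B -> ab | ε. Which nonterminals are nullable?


A nonterminal is nullable iff some alternative derives ε (directly, or every symbol in it is nullable)
Nullable: {B, S}


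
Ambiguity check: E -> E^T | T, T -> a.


precedence layered via separate nonterminal T: deterministic
Unambiguous


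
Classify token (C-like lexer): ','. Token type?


Pattern: delimiter/punctuation
Type: PUNCTUATION


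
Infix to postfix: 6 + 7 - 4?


Left to right (same or higher precedence on left)
Postfix: 6 7 + 4 -


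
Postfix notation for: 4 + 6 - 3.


Left to right (same or higher precedence on left)
Postfix: 4 6 + 3 -


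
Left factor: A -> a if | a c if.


Common prefix: 'a'
Factored: A -> a A', A' -> if | c if


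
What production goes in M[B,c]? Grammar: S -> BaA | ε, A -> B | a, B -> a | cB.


For [B, c]: 'c' ∈ FIRST(cB)
Entry: B -> cB


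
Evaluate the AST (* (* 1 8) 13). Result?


Evaluate inner: (* 1 8) = 8
Evaluate root: (* 8 13) = 104
Result: 104


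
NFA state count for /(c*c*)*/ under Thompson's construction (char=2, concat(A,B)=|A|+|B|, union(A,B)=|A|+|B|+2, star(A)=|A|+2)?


Syntax tree has 2 char leaf(s), 0 union(s), 3 star(s)
chars contribute 2×2 = 4; each union adds +2; each star adds +2
Total: 4 + 0 + 6 = 10 states


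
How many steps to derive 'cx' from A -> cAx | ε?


Derivation: A => cAx => cx
Steps: 2


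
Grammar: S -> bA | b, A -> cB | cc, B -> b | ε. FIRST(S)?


Per alternative of S: FIRST(bA) = {b}; FIRST(b) = {b}
FIRST(S) = {b}


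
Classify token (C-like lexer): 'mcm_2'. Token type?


Pattern: letter/underscore followed by alphanumerics, not a keyword
Type: IDENTIFIER


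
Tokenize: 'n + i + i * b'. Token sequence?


Scan left to right, longest-match per lexeme
Tokens: ID(n), OP(+), ID(i), OP(+), ID(i), OP(*), ID(b)


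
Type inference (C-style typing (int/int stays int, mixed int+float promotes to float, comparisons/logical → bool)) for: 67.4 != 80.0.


Operand types: float != float
Rule: comparison yields bool
Result type: bool


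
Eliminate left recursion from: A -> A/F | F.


Left-recursive alternatives: A/F; non-recursive: F
Introduce A': A -> FA', A' -> /FA' | ε


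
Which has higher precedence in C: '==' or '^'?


'==' is equality (level 6); '^' is bitwise XOR (level 4)
Higher level binds tighter
'==' has higher precedence than '^'
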